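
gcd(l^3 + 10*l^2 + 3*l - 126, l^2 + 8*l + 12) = l + 6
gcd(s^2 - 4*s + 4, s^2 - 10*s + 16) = s - 2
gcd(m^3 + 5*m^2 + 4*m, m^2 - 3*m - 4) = m + 1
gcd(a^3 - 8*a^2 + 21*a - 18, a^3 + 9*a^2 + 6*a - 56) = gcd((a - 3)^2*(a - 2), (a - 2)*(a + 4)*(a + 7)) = a - 2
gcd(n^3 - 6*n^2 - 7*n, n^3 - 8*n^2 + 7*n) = n^2 - 7*n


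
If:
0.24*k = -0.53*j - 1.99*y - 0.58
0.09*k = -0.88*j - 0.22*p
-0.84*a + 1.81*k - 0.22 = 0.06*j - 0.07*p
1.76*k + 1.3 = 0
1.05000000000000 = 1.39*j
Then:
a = -2.13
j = 0.76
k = -0.74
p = -2.72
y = -0.40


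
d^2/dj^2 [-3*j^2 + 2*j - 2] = -6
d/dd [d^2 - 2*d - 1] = 2*d - 2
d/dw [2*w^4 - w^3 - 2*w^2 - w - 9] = 8*w^3 - 3*w^2 - 4*w - 1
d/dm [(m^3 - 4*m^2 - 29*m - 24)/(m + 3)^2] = (m^2 + 6*m - 13)/(m^2 + 6*m + 9)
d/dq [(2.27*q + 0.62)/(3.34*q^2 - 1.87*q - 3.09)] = (7.5818*q^2 - 4.2449*q - (2.27*q + 0.62)*(6.68*q - 1.87) - 7.0143)/(-3.34*q^2 + 1.87*q + 3.09)^2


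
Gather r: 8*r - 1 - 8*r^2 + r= -8*r^2 + 9*r - 1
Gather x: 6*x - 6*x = 0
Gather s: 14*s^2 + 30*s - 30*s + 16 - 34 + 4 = 14*s^2 - 14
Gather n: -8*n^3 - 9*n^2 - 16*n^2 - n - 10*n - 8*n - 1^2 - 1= -8*n^3 - 25*n^2 - 19*n - 2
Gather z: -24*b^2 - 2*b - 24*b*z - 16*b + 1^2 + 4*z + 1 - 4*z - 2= -24*b^2 - 24*b*z - 18*b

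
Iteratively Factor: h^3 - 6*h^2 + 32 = (h + 2)*(h^2 - 8*h + 16) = (h - 4)*(h + 2)*(h - 4)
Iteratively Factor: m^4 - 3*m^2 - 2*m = (m + 1)*(m^3 - m^2 - 2*m) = (m + 1)^2*(m^2 - 2*m) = (m - 2)*(m + 1)^2*(m)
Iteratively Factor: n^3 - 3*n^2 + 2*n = (n)*(n^2 - 3*n + 2) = n*(n - 2)*(n - 1)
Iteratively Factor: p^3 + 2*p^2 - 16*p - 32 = (p + 2)*(p^2 - 16) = (p - 4)*(p + 2)*(p + 4)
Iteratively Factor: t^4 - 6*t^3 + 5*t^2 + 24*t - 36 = (t - 3)*(t^3 - 3*t^2 - 4*t + 12) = (t - 3)*(t - 2)*(t^2 - t - 6) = (t - 3)*(t - 2)*(t + 2)*(t - 3)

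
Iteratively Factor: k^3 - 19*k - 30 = (k - 5)*(k^2 + 5*k + 6) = (k - 5)*(k + 3)*(k + 2)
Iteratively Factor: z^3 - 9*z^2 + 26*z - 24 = (z - 2)*(z^2 - 7*z + 12) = (z - 4)*(z - 2)*(z - 3)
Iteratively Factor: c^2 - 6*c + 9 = (c - 3)*(c - 3)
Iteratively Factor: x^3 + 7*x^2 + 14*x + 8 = (x + 4)*(x^2 + 3*x + 2) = (x + 1)*(x + 4)*(x + 2)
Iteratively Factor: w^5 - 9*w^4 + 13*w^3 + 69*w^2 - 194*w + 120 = (w + 3)*(w^4 - 12*w^3 + 49*w^2 - 78*w + 40) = (w - 5)*(w + 3)*(w^3 - 7*w^2 + 14*w - 8) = (w - 5)*(w - 4)*(w + 3)*(w^2 - 3*w + 2) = (w - 5)*(w - 4)*(w - 1)*(w + 3)*(w - 2)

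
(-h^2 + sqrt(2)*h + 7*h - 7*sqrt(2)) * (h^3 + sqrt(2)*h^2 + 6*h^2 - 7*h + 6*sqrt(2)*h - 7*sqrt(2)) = -h^5 + h^4 + 51*h^3 - 51*h^2 - 98*h + 98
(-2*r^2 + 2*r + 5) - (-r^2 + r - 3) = -r^2 + r + 8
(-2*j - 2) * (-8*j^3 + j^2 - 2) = 16*j^4 + 14*j^3 - 2*j^2 + 4*j + 4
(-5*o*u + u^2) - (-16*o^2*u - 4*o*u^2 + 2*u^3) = 16*o^2*u + 4*o*u^2 - 5*o*u - 2*u^3 + u^2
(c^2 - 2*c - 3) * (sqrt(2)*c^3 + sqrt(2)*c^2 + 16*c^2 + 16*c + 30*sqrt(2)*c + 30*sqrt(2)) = sqrt(2)*c^5 - sqrt(2)*c^4 + 16*c^4 - 16*c^3 + 25*sqrt(2)*c^3 - 80*c^2 - 33*sqrt(2)*c^2 - 150*sqrt(2)*c - 48*c - 90*sqrt(2)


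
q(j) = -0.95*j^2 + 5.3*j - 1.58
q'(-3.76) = 12.44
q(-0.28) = -3.14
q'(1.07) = 3.27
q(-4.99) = -51.68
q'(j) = 5.3 - 1.9*j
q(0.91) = 2.46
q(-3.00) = -26.03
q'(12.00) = -17.50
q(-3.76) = -34.94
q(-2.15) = -17.37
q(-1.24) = -9.61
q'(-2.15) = 9.38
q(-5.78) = -63.95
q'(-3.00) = 11.00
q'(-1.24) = 7.66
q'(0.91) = 3.57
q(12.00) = -74.78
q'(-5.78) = 16.28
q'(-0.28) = 5.83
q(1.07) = 3.00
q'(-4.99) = 14.78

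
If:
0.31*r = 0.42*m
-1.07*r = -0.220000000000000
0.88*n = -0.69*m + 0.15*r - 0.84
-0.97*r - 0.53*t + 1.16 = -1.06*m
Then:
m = 0.15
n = -1.04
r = 0.21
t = 2.12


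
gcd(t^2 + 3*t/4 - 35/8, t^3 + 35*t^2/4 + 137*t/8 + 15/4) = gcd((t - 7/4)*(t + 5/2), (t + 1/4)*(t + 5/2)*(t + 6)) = t + 5/2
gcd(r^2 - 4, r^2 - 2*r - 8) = r + 2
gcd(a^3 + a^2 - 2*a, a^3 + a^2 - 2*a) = a^3 + a^2 - 2*a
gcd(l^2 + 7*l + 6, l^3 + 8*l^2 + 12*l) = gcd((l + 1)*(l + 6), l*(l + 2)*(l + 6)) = l + 6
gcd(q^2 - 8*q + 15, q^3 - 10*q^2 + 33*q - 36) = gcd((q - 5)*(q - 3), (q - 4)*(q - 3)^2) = q - 3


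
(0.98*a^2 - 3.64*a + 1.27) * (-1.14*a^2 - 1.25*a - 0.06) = -1.1172*a^4 + 2.9246*a^3 + 3.0434*a^2 - 1.3691*a - 0.0762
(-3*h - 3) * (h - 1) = 3 - 3*h^2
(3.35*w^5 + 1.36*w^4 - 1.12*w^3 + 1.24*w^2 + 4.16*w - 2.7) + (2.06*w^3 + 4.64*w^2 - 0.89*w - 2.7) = 3.35*w^5 + 1.36*w^4 + 0.94*w^3 + 5.88*w^2 + 3.27*w - 5.4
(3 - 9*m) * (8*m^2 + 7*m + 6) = -72*m^3 - 39*m^2 - 33*m + 18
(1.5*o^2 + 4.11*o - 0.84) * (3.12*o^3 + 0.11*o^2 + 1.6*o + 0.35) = 4.68*o^5 + 12.9882*o^4 + 0.2313*o^3 + 7.0086*o^2 + 0.0945*o - 0.294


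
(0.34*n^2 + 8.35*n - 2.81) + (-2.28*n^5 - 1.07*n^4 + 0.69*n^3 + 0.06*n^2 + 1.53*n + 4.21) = -2.28*n^5 - 1.07*n^4 + 0.69*n^3 + 0.4*n^2 + 9.88*n + 1.4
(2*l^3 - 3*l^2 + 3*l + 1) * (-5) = -10*l^3 + 15*l^2 - 15*l - 5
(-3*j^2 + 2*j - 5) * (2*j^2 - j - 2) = -6*j^4 + 7*j^3 - 6*j^2 + j + 10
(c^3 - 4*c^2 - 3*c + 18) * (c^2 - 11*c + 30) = c^5 - 15*c^4 + 71*c^3 - 69*c^2 - 288*c + 540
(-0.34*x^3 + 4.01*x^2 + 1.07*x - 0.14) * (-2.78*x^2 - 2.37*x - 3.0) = 0.9452*x^5 - 10.342*x^4 - 11.4583*x^3 - 14.1767*x^2 - 2.8782*x + 0.42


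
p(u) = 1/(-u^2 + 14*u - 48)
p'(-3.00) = 0.00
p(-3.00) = -0.01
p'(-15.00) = 0.00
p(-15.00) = 0.00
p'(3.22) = -0.04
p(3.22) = -0.08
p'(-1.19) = -0.00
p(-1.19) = -0.02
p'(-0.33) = -0.01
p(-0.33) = -0.02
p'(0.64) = -0.01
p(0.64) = -0.03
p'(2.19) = -0.02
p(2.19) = -0.05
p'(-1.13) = -0.00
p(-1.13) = -0.02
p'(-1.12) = -0.00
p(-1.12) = -0.02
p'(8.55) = 1.58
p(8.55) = -0.71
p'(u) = (2*u - 14)/(-u^2 + 14*u - 48)^2 = 2*(u - 7)/(u^2 - 14*u + 48)^2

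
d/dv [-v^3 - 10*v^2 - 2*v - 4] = -3*v^2 - 20*v - 2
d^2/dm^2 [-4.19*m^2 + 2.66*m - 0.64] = -8.38000000000000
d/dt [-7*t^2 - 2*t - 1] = -14*t - 2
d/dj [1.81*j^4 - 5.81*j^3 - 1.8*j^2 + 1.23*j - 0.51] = 7.24*j^3 - 17.43*j^2 - 3.6*j + 1.23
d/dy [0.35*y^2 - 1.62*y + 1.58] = 0.7*y - 1.62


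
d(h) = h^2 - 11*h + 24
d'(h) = 2*h - 11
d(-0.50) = 29.75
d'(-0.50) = -12.00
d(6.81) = -4.53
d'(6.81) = 2.62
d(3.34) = -1.58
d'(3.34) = -4.32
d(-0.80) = 33.44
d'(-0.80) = -12.60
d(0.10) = 22.91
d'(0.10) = -10.80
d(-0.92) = 34.97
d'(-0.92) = -12.84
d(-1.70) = 45.59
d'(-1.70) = -14.40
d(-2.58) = 59.04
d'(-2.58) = -16.16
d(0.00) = 24.00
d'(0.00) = -11.00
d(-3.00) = 66.00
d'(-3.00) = -17.00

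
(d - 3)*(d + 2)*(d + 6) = d^3 + 5*d^2 - 12*d - 36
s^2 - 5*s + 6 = (s - 3)*(s - 2)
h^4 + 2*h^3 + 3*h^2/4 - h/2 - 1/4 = (h - 1/2)*(h + 1/2)*(h + 1)^2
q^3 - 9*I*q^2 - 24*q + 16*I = (q - 4*I)^2*(q - I)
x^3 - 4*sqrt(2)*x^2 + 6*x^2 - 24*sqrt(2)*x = x*(x + 6)*(x - 4*sqrt(2))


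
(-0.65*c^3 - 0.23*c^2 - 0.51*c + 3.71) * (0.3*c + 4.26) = -0.195*c^4 - 2.838*c^3 - 1.1328*c^2 - 1.0596*c + 15.8046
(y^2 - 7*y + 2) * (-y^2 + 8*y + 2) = -y^4 + 15*y^3 - 56*y^2 + 2*y + 4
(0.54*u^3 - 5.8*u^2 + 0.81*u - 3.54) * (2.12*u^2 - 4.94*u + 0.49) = 1.1448*u^5 - 14.9636*u^4 + 30.6338*u^3 - 14.3482*u^2 + 17.8845*u - 1.7346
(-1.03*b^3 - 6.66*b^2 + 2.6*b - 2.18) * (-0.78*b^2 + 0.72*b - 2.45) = 0.8034*b^5 + 4.4532*b^4 - 4.2997*b^3 + 19.8894*b^2 - 7.9396*b + 5.341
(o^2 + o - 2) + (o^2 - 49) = 2*o^2 + o - 51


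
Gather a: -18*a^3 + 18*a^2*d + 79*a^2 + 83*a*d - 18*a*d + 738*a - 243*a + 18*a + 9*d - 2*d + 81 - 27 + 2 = -18*a^3 + a^2*(18*d + 79) + a*(65*d + 513) + 7*d + 56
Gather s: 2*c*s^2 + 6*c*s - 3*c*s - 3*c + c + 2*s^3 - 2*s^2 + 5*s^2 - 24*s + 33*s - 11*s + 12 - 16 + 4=-2*c + 2*s^3 + s^2*(2*c + 3) + s*(3*c - 2)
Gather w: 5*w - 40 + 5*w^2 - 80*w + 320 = 5*w^2 - 75*w + 280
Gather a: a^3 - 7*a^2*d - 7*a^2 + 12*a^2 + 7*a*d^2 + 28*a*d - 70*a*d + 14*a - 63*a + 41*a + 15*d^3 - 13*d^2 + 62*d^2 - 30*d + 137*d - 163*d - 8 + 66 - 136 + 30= a^3 + a^2*(5 - 7*d) + a*(7*d^2 - 42*d - 8) + 15*d^3 + 49*d^2 - 56*d - 48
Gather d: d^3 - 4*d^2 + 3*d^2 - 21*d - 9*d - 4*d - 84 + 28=d^3 - d^2 - 34*d - 56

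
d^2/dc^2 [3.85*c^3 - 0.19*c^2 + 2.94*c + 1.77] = 23.1*c - 0.38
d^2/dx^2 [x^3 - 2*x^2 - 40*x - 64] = 6*x - 4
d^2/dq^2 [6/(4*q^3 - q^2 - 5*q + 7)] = 12*((1 - 12*q)*(4*q^3 - q^2 - 5*q + 7) + (-12*q^2 + 2*q + 5)^2)/(4*q^3 - q^2 - 5*q + 7)^3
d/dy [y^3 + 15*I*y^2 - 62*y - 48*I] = 3*y^2 + 30*I*y - 62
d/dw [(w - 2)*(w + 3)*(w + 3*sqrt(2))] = 3*w^2 + 2*w + 6*sqrt(2)*w - 6 + 3*sqrt(2)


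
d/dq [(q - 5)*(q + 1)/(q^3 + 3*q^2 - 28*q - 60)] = (-q^2 - 2*q + 4)/(q^4 + 16*q^3 + 88*q^2 + 192*q + 144)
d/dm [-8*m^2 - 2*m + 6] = -16*m - 2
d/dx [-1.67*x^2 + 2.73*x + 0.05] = 2.73 - 3.34*x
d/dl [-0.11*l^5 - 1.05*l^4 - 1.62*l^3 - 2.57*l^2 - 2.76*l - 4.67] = -0.55*l^4 - 4.2*l^3 - 4.86*l^2 - 5.14*l - 2.76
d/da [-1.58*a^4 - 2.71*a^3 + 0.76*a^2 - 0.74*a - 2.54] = -6.32*a^3 - 8.13*a^2 + 1.52*a - 0.74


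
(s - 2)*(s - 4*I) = s^2 - 2*s - 4*I*s + 8*I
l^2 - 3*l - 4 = (l - 4)*(l + 1)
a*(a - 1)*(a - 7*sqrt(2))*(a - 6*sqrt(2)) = a^4 - 13*sqrt(2)*a^3 - a^3 + 13*sqrt(2)*a^2 + 84*a^2 - 84*a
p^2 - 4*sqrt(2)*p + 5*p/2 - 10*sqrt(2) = (p + 5/2)*(p - 4*sqrt(2))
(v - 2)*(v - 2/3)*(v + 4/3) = v^3 - 4*v^2/3 - 20*v/9 + 16/9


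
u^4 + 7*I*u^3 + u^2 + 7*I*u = u*(u - I)*(u + I)*(u + 7*I)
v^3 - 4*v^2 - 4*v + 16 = (v - 4)*(v - 2)*(v + 2)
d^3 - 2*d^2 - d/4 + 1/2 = (d - 2)*(d - 1/2)*(d + 1/2)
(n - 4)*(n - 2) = n^2 - 6*n + 8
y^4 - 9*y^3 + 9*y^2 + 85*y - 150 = (y - 5)^2*(y - 2)*(y + 3)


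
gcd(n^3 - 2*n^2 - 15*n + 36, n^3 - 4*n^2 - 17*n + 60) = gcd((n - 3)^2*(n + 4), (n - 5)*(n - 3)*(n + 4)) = n^2 + n - 12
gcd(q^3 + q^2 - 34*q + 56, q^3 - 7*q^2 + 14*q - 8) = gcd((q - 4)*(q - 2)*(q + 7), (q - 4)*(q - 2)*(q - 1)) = q^2 - 6*q + 8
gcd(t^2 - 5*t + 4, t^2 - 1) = t - 1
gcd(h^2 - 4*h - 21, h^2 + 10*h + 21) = h + 3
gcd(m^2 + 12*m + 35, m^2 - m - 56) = m + 7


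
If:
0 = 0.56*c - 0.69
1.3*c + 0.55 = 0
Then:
No Solution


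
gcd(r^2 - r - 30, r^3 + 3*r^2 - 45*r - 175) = r + 5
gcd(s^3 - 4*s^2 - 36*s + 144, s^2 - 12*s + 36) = s - 6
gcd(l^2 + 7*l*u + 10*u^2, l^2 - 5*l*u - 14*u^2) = l + 2*u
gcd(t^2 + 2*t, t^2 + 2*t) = t^2 + 2*t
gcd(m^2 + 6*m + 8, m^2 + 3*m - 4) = m + 4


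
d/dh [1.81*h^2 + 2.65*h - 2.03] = 3.62*h + 2.65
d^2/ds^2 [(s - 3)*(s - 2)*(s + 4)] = 6*s - 2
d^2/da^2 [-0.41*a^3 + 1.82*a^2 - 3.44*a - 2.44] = 3.64 - 2.46*a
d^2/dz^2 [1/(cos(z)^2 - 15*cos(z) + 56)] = (-4*sin(z)^4 + 3*sin(z)^2 - 3585*cos(z)/4 + 45*cos(3*z)/4 + 339)/((cos(z) - 8)^3*(cos(z) - 7)^3)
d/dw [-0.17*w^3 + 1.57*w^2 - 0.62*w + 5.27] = -0.51*w^2 + 3.14*w - 0.62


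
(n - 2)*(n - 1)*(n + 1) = n^3 - 2*n^2 - n + 2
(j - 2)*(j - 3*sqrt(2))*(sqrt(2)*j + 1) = sqrt(2)*j^3 - 5*j^2 - 2*sqrt(2)*j^2 - 3*sqrt(2)*j + 10*j + 6*sqrt(2)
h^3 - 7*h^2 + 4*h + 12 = (h - 6)*(h - 2)*(h + 1)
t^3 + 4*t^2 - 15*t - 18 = (t - 3)*(t + 1)*(t + 6)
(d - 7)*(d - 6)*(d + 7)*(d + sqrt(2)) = d^4 - 6*d^3 + sqrt(2)*d^3 - 49*d^2 - 6*sqrt(2)*d^2 - 49*sqrt(2)*d + 294*d + 294*sqrt(2)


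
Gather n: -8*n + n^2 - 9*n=n^2 - 17*n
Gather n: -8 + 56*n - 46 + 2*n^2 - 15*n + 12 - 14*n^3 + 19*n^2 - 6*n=-14*n^3 + 21*n^2 + 35*n - 42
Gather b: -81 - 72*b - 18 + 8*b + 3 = -64*b - 96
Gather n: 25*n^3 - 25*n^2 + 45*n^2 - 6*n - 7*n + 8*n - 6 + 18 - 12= 25*n^3 + 20*n^2 - 5*n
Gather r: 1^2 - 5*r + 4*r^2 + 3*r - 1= 4*r^2 - 2*r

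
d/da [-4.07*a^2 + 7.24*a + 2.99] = 7.24 - 8.14*a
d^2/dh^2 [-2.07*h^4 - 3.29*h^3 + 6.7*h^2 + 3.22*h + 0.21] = -24.84*h^2 - 19.74*h + 13.4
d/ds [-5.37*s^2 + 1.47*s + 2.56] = 1.47 - 10.74*s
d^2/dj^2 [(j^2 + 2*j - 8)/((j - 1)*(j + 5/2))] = 4*(2*j^3 - 66*j^2 - 84*j - 97)/(8*j^6 + 36*j^5 - 6*j^4 - 153*j^3 + 15*j^2 + 225*j - 125)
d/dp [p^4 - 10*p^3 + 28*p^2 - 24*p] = 4*p^3 - 30*p^2 + 56*p - 24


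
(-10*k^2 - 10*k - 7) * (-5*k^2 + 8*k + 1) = 50*k^4 - 30*k^3 - 55*k^2 - 66*k - 7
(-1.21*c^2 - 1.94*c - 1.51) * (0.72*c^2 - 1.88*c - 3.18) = -0.8712*c^4 + 0.878*c^3 + 6.4078*c^2 + 9.008*c + 4.8018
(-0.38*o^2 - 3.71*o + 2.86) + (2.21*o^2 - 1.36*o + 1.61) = 1.83*o^2 - 5.07*o + 4.47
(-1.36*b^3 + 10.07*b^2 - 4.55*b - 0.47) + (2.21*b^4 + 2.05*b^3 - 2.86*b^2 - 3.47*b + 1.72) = 2.21*b^4 + 0.69*b^3 + 7.21*b^2 - 8.02*b + 1.25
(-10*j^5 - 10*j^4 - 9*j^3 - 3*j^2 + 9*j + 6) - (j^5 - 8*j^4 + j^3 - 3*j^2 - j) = -11*j^5 - 2*j^4 - 10*j^3 + 10*j + 6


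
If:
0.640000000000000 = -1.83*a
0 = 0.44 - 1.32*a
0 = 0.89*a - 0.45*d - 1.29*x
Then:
No Solution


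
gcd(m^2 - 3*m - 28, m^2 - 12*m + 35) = m - 7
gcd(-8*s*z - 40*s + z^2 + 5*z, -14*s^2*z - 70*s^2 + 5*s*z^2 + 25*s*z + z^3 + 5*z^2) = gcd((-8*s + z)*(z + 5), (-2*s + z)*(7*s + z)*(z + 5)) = z + 5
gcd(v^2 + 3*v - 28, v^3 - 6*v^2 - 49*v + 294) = v + 7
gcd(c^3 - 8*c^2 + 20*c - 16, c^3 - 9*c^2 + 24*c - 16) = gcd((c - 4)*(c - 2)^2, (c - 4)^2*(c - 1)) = c - 4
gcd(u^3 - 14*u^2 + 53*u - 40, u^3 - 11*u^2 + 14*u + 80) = u^2 - 13*u + 40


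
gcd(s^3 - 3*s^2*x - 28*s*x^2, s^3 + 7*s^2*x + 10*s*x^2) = s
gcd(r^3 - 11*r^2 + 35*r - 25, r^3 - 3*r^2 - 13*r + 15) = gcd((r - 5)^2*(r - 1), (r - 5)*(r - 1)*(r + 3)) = r^2 - 6*r + 5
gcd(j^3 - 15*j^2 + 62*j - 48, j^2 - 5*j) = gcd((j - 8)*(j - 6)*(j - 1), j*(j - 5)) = 1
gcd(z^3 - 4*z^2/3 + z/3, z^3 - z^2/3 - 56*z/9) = z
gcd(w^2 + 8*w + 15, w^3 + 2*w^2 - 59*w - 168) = w + 3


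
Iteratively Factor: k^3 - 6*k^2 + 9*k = (k)*(k^2 - 6*k + 9) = k*(k - 3)*(k - 3)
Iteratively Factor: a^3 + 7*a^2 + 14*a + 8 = (a + 4)*(a^2 + 3*a + 2) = (a + 2)*(a + 4)*(a + 1)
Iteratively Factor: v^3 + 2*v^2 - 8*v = (v)*(v^2 + 2*v - 8) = v*(v + 4)*(v - 2)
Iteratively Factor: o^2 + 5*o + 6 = (o + 3)*(o + 2)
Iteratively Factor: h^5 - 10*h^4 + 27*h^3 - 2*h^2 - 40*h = (h - 4)*(h^4 - 6*h^3 + 3*h^2 + 10*h) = (h - 5)*(h - 4)*(h^3 - h^2 - 2*h) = (h - 5)*(h - 4)*(h - 2)*(h^2 + h) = h*(h - 5)*(h - 4)*(h - 2)*(h + 1)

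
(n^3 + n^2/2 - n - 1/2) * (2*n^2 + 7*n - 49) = 2*n^5 + 8*n^4 - 95*n^3/2 - 65*n^2/2 + 91*n/2 + 49/2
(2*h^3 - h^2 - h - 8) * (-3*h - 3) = -6*h^4 - 3*h^3 + 6*h^2 + 27*h + 24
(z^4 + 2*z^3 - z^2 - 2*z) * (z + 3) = z^5 + 5*z^4 + 5*z^3 - 5*z^2 - 6*z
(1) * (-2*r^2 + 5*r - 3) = -2*r^2 + 5*r - 3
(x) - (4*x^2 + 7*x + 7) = -4*x^2 - 6*x - 7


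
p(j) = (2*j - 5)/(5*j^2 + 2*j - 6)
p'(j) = (-10*j - 2)*(2*j - 5)/(5*j^2 + 2*j - 6)^2 + 2/(5*j^2 + 2*j - 6) = 2*(-5*j^2 + 25*j - 1)/(25*j^4 + 20*j^3 - 56*j^2 - 24*j + 36)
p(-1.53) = -3.05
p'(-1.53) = -14.57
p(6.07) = 0.04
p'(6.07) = -0.00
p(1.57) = -0.20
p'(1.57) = 0.58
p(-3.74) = -0.22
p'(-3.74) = -0.10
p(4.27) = 0.04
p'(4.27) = 0.00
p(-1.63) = -2.05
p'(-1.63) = -6.80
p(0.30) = 0.89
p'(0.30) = 0.49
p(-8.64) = -0.06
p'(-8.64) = -0.01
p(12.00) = 0.03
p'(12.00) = 0.00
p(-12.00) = -0.04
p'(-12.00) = 0.00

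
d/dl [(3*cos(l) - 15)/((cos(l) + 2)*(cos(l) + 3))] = 3*(cos(l)^2 - 10*cos(l) - 31)*sin(l)/((cos(l) + 2)^2*(cos(l) + 3)^2)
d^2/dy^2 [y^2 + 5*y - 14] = 2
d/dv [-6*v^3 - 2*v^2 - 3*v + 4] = -18*v^2 - 4*v - 3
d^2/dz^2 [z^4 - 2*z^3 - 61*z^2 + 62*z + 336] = 12*z^2 - 12*z - 122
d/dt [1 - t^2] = -2*t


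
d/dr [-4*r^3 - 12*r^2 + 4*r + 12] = -12*r^2 - 24*r + 4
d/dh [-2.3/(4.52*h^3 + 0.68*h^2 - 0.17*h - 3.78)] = (31.188*h^2 + 3.128*h - 0.391)/(4.52*h^3 + 0.68*h^2 - 0.17*h - 3.78)^2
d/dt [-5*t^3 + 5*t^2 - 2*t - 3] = -15*t^2 + 10*t - 2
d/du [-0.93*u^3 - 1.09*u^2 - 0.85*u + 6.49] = -2.79*u^2 - 2.18*u - 0.85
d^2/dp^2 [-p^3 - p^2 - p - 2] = -6*p - 2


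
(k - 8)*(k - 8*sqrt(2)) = k^2 - 8*sqrt(2)*k - 8*k + 64*sqrt(2)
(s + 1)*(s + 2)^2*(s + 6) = s^4 + 11*s^3 + 38*s^2 + 52*s + 24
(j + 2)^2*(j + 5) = j^3 + 9*j^2 + 24*j + 20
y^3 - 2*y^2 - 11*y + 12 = (y - 4)*(y - 1)*(y + 3)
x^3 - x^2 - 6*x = x*(x - 3)*(x + 2)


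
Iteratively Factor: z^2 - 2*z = (z - 2)*(z)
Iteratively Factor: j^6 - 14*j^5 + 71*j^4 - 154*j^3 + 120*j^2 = (j)*(j^5 - 14*j^4 + 71*j^3 - 154*j^2 + 120*j) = j*(j - 2)*(j^4 - 12*j^3 + 47*j^2 - 60*j) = j^2*(j - 2)*(j^3 - 12*j^2 + 47*j - 60) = j^2*(j - 4)*(j - 2)*(j^2 - 8*j + 15) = j^2*(j - 4)*(j - 3)*(j - 2)*(j - 5)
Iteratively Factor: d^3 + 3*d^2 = (d + 3)*(d^2) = d*(d + 3)*(d)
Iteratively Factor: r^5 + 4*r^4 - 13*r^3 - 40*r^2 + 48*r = (r + 4)*(r^4 - 13*r^2 + 12*r) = (r - 1)*(r + 4)*(r^3 + r^2 - 12*r) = (r - 1)*(r + 4)^2*(r^2 - 3*r) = r*(r - 1)*(r + 4)^2*(r - 3)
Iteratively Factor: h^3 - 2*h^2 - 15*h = (h)*(h^2 - 2*h - 15) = h*(h - 5)*(h + 3)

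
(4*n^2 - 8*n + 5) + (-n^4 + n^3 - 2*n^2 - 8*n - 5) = -n^4 + n^3 + 2*n^2 - 16*n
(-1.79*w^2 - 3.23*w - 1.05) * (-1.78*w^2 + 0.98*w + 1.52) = 3.1862*w^4 + 3.9952*w^3 - 4.0172*w^2 - 5.9386*w - 1.596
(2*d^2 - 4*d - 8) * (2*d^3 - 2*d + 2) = 4*d^5 - 8*d^4 - 20*d^3 + 12*d^2 + 8*d - 16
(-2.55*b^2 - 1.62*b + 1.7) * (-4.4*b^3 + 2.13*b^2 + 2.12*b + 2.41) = 11.22*b^5 + 1.6965*b^4 - 16.3366*b^3 - 5.9589*b^2 - 0.3002*b + 4.097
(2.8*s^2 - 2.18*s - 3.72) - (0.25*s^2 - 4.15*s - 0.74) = 2.55*s^2 + 1.97*s - 2.98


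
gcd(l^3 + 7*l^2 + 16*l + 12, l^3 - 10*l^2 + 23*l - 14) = 1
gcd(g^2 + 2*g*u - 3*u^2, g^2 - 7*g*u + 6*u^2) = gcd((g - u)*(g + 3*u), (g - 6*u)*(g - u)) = -g + u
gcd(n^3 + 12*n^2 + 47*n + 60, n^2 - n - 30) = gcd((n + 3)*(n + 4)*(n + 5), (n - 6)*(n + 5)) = n + 5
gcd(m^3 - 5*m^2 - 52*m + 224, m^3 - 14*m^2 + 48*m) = m - 8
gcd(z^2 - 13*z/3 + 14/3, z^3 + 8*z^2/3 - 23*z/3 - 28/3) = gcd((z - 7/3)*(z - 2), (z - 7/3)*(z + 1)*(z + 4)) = z - 7/3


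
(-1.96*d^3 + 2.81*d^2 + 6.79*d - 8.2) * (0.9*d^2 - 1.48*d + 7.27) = -1.764*d^5 + 5.4298*d^4 - 12.297*d^3 + 2.9995*d^2 + 61.4993*d - 59.614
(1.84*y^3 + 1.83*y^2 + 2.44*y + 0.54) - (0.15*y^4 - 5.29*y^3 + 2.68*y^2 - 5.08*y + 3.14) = -0.15*y^4 + 7.13*y^3 - 0.85*y^2 + 7.52*y - 2.6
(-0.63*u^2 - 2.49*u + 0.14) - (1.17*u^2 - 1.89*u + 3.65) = -1.8*u^2 - 0.6*u - 3.51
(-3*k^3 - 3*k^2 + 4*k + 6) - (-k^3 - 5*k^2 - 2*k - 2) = -2*k^3 + 2*k^2 + 6*k + 8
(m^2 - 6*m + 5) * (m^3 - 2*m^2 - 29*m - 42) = m^5 - 8*m^4 - 12*m^3 + 122*m^2 + 107*m - 210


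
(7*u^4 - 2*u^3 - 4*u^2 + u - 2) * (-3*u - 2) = -21*u^5 - 8*u^4 + 16*u^3 + 5*u^2 + 4*u + 4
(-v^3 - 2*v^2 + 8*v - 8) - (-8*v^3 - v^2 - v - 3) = 7*v^3 - v^2 + 9*v - 5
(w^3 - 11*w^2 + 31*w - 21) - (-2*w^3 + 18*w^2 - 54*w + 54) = 3*w^3 - 29*w^2 + 85*w - 75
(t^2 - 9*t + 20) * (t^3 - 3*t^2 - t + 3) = t^5 - 12*t^4 + 46*t^3 - 48*t^2 - 47*t + 60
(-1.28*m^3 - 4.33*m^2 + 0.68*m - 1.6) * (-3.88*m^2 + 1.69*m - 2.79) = 4.9664*m^5 + 14.6372*m^4 - 6.3849*m^3 + 19.4379*m^2 - 4.6012*m + 4.464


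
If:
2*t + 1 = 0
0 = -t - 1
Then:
No Solution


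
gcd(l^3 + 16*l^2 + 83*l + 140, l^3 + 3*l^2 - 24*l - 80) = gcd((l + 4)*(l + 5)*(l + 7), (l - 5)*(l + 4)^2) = l + 4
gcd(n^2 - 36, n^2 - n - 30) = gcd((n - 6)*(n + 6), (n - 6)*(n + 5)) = n - 6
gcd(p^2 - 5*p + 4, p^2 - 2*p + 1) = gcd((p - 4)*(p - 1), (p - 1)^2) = p - 1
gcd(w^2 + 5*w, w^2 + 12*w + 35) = w + 5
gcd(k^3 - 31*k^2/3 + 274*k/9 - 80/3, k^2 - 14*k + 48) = k - 6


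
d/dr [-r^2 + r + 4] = 1 - 2*r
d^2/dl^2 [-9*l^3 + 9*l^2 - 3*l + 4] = 18 - 54*l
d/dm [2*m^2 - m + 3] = 4*m - 1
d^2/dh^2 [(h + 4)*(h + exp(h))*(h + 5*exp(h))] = 6*h^2*exp(h) + 20*h*exp(2*h) + 48*h*exp(h) + 6*h + 100*exp(2*h) + 60*exp(h) + 8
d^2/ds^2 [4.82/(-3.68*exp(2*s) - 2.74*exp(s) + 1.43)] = (-4.82*(7.36*exp(s) + 2.74)*(14.72*exp(s) + 5.48)*exp(s) + (70.9504*exp(s) + 13.2068)*(3.68*exp(2*s) + 2.74*exp(s) - 1.43))*exp(s)/(3.68*exp(2*s) + 2.74*exp(s) - 1.43)^3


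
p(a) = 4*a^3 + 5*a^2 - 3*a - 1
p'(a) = 12*a^2 + 10*a - 3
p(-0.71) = 2.22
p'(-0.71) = -4.05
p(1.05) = 5.99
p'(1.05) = 20.73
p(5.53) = 811.76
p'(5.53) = 419.27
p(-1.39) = 2.09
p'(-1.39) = 6.29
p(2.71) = 107.20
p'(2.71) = 112.23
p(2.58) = 93.24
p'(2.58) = 102.68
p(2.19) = 58.42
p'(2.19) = 76.45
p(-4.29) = -211.92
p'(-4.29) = 174.95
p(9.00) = 3293.00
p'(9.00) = 1059.00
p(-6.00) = -667.00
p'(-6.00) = 369.00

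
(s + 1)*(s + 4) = s^2 + 5*s + 4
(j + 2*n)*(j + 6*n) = j^2 + 8*j*n + 12*n^2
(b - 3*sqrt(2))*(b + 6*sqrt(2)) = b^2 + 3*sqrt(2)*b - 36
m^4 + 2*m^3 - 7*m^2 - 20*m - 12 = (m - 3)*(m + 1)*(m + 2)^2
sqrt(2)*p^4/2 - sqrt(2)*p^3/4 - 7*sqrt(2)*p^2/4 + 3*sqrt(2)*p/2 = p*(p - 3/2)*(p - 1)*(sqrt(2)*p/2 + sqrt(2))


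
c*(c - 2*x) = c^2 - 2*c*x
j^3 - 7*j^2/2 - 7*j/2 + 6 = (j - 4)*(j - 1)*(j + 3/2)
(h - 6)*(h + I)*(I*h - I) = I*h^3 - h^2 - 7*I*h^2 + 7*h + 6*I*h - 6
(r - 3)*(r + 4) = r^2 + r - 12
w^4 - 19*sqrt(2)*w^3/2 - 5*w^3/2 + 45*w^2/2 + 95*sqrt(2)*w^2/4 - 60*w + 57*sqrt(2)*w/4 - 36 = (w - 3)*(w + 1/2)*(w - 8*sqrt(2))*(w - 3*sqrt(2)/2)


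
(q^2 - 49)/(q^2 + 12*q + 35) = (q - 7)/(q + 5)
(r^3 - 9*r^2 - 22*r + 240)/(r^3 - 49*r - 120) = (r - 6)/(r + 3)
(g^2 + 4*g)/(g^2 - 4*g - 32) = g/(g - 8)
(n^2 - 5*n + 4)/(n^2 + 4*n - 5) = (n - 4)/(n + 5)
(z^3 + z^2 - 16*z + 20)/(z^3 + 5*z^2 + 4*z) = (z^3 + z^2 - 16*z + 20)/(z*(z^2 + 5*z + 4))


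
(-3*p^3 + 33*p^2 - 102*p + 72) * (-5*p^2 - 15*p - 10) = 15*p^5 - 120*p^4 + 45*p^3 + 840*p^2 - 60*p - 720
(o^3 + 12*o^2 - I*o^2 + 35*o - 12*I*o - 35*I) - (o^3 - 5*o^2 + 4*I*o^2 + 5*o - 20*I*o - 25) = 17*o^2 - 5*I*o^2 + 30*o + 8*I*o + 25 - 35*I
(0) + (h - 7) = h - 7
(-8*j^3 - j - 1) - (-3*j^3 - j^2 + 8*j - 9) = -5*j^3 + j^2 - 9*j + 8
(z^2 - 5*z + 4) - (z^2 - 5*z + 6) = -2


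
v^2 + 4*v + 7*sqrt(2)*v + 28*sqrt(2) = (v + 4)*(v + 7*sqrt(2))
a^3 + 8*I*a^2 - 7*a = a*(a + I)*(a + 7*I)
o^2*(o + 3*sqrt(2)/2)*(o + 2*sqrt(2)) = o^4 + 7*sqrt(2)*o^3/2 + 6*o^2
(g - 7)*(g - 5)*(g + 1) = g^3 - 11*g^2 + 23*g + 35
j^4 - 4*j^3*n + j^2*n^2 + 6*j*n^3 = j*(j - 3*n)*(j - 2*n)*(j + n)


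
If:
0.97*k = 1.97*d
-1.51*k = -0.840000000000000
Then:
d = 0.27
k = 0.56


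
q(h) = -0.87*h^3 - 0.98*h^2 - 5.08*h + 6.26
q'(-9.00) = -198.85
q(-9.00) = 606.83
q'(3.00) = -34.45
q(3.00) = -41.29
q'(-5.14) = -63.96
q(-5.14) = 124.62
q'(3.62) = -46.38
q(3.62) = -66.24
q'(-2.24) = -13.79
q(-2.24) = 22.50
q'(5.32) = -89.38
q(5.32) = -179.50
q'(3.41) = -42.11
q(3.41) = -56.96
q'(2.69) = -29.24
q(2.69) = -31.43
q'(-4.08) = -40.53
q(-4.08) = 69.76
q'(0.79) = -8.26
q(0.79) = 1.21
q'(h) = -2.61*h^2 - 1.96*h - 5.08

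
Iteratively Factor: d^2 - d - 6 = (d - 3)*(d + 2)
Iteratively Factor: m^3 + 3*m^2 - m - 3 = (m + 3)*(m^2 - 1) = (m + 1)*(m + 3)*(m - 1)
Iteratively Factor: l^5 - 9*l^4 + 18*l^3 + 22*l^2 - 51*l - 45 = (l - 5)*(l^4 - 4*l^3 - 2*l^2 + 12*l + 9) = (l - 5)*(l - 3)*(l^3 - l^2 - 5*l - 3) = (l - 5)*(l - 3)*(l + 1)*(l^2 - 2*l - 3) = (l - 5)*(l - 3)*(l + 1)^2*(l - 3)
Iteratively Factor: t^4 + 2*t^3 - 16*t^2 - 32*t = (t)*(t^3 + 2*t^2 - 16*t - 32) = t*(t - 4)*(t^2 + 6*t + 8) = t*(t - 4)*(t + 2)*(t + 4)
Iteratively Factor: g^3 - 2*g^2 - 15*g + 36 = (g + 4)*(g^2 - 6*g + 9) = (g - 3)*(g + 4)*(g - 3)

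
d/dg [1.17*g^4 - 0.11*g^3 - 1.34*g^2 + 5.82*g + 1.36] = 4.68*g^3 - 0.33*g^2 - 2.68*g + 5.82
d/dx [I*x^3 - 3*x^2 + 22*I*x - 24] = 3*I*x^2 - 6*x + 22*I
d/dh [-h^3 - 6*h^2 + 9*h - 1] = -3*h^2 - 12*h + 9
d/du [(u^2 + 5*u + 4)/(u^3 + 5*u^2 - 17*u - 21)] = (-u^2 - 8*u - 37)/(u^4 + 8*u^3 - 26*u^2 - 168*u + 441)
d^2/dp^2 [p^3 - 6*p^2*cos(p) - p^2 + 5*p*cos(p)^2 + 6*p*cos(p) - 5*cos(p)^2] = 6*p^2*cos(p) + 24*p*sin(p) - 6*p*cos(p) - 10*p*cos(2*p) + 6*p - 12*sqrt(2)*sin(p + pi/4) + 10*sqrt(2)*cos(2*p + pi/4) - 2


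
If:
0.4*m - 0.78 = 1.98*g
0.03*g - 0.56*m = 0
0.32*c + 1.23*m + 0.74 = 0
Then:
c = -2.23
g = -0.40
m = -0.02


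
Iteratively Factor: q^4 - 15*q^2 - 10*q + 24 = (q - 1)*(q^3 + q^2 - 14*q - 24) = (q - 1)*(q + 2)*(q^2 - q - 12) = (q - 4)*(q - 1)*(q + 2)*(q + 3)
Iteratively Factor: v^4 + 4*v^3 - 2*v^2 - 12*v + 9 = (v + 3)*(v^3 + v^2 - 5*v + 3) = (v - 1)*(v + 3)*(v^2 + 2*v - 3) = (v - 1)^2*(v + 3)*(v + 3)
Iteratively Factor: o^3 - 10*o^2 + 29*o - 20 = (o - 1)*(o^2 - 9*o + 20) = (o - 5)*(o - 1)*(o - 4)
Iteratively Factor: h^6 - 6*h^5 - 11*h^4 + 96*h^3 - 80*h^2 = (h)*(h^5 - 6*h^4 - 11*h^3 + 96*h^2 - 80*h) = h*(h - 4)*(h^4 - 2*h^3 - 19*h^2 + 20*h) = h^2*(h - 4)*(h^3 - 2*h^2 - 19*h + 20) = h^2*(h - 4)*(h + 4)*(h^2 - 6*h + 5) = h^2*(h - 4)*(h - 1)*(h + 4)*(h - 5)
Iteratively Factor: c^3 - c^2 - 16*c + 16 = (c - 4)*(c^2 + 3*c - 4) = (c - 4)*(c - 1)*(c + 4)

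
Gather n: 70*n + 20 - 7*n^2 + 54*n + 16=-7*n^2 + 124*n + 36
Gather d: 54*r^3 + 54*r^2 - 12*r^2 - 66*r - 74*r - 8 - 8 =54*r^3 + 42*r^2 - 140*r - 16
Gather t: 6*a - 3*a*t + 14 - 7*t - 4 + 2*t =6*a + t*(-3*a - 5) + 10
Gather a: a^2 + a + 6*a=a^2 + 7*a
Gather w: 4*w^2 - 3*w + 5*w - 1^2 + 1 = 4*w^2 + 2*w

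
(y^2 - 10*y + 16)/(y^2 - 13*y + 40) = (y - 2)/(y - 5)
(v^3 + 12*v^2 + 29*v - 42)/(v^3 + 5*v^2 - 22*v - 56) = (v^2 + 5*v - 6)/(v^2 - 2*v - 8)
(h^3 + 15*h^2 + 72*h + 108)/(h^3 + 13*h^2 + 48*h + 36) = (h + 3)/(h + 1)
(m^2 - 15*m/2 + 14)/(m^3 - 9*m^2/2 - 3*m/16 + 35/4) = 8*(2*m - 7)/(16*m^2 - 8*m - 35)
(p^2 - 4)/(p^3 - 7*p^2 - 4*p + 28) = 1/(p - 7)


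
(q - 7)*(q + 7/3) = q^2 - 14*q/3 - 49/3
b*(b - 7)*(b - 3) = b^3 - 10*b^2 + 21*b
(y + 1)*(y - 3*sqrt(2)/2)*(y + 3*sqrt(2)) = y^3 + y^2 + 3*sqrt(2)*y^2/2 - 9*y + 3*sqrt(2)*y/2 - 9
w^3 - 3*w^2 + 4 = (w - 2)^2*(w + 1)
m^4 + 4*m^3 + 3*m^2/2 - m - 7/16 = (m - 1/2)*(m + 1/2)^2*(m + 7/2)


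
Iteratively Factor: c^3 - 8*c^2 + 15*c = (c - 3)*(c^2 - 5*c) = (c - 5)*(c - 3)*(c)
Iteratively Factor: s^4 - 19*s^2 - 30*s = (s)*(s^3 - 19*s - 30) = s*(s + 2)*(s^2 - 2*s - 15) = s*(s + 2)*(s + 3)*(s - 5)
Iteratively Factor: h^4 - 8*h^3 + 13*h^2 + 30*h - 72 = (h - 3)*(h^3 - 5*h^2 - 2*h + 24) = (h - 4)*(h - 3)*(h^2 - h - 6) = (h - 4)*(h - 3)*(h + 2)*(h - 3)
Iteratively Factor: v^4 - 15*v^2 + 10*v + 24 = (v + 4)*(v^3 - 4*v^2 + v + 6) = (v - 3)*(v + 4)*(v^2 - v - 2) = (v - 3)*(v + 1)*(v + 4)*(v - 2)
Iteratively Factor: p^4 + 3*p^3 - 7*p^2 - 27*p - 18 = (p + 2)*(p^3 + p^2 - 9*p - 9) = (p + 2)*(p + 3)*(p^2 - 2*p - 3) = (p + 1)*(p + 2)*(p + 3)*(p - 3)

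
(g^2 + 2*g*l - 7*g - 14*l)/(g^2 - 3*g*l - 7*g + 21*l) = (g + 2*l)/(g - 3*l)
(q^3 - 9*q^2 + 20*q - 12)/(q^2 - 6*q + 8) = (q^2 - 7*q + 6)/(q - 4)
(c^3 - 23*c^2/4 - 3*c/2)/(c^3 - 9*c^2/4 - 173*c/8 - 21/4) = 2*c/(2*c + 7)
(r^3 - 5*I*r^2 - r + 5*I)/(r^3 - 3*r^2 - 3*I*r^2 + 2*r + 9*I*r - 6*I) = (r^2 + r*(1 - 5*I) - 5*I)/(r^2 - r*(2 + 3*I) + 6*I)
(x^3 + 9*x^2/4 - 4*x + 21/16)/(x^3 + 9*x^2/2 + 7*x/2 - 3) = (8*x^2 + 22*x - 21)/(8*(x^2 + 5*x + 6))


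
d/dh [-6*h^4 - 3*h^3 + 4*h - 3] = -24*h^3 - 9*h^2 + 4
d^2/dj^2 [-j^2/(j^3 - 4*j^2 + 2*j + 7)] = 2*(-j^6 + 6*j^4 + 41*j^3 - 84*j^2 - 49)/(j^9 - 12*j^8 + 54*j^7 - 91*j^6 - 60*j^5 + 372*j^4 - 181*j^3 - 504*j^2 + 294*j + 343)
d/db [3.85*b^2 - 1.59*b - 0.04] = 7.7*b - 1.59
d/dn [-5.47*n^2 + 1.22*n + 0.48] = 1.22 - 10.94*n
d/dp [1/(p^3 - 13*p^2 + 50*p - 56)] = (-3*p^2 + 26*p - 50)/(p^3 - 13*p^2 + 50*p - 56)^2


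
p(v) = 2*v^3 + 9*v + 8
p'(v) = 6*v^2 + 9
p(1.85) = 37.31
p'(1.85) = 29.54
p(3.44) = 120.38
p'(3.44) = 80.00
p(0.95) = 18.26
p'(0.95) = 14.42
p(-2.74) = -57.80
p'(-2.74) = 54.05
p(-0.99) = -2.85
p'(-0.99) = 14.88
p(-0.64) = 1.72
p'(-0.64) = 11.46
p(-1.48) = -11.80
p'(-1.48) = 22.14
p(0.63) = 14.17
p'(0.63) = 11.38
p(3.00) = 89.00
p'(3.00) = 63.00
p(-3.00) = -73.00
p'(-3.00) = 63.00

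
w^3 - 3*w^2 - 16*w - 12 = (w - 6)*(w + 1)*(w + 2)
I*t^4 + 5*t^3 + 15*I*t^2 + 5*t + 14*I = (t - 7*I)*(t + I)*(t + 2*I)*(I*t + 1)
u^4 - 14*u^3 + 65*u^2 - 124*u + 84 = (u - 7)*(u - 3)*(u - 2)^2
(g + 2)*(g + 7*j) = g^2 + 7*g*j + 2*g + 14*j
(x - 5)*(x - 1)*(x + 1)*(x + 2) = x^4 - 3*x^3 - 11*x^2 + 3*x + 10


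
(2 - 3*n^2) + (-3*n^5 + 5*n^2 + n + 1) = -3*n^5 + 2*n^2 + n + 3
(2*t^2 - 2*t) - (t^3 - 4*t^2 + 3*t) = -t^3 + 6*t^2 - 5*t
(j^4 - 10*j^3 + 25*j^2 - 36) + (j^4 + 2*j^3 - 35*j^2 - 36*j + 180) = 2*j^4 - 8*j^3 - 10*j^2 - 36*j + 144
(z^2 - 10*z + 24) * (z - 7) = z^3 - 17*z^2 + 94*z - 168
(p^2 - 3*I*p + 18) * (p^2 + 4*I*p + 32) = p^4 + I*p^3 + 62*p^2 - 24*I*p + 576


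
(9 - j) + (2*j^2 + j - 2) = 2*j^2 + 7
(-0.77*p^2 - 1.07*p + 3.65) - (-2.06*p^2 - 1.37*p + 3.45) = 1.29*p^2 + 0.3*p + 0.2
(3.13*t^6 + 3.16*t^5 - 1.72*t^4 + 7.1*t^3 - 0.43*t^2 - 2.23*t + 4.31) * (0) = 0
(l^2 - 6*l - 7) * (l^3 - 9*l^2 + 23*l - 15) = l^5 - 15*l^4 + 70*l^3 - 90*l^2 - 71*l + 105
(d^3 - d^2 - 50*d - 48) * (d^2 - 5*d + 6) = d^5 - 6*d^4 - 39*d^3 + 196*d^2 - 60*d - 288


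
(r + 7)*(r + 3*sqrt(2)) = r^2 + 3*sqrt(2)*r + 7*r + 21*sqrt(2)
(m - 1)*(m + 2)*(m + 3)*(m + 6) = m^4 + 10*m^3 + 25*m^2 - 36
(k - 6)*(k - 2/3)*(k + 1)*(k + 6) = k^4 + k^3/3 - 110*k^2/3 - 12*k + 24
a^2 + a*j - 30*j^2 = (a - 5*j)*(a + 6*j)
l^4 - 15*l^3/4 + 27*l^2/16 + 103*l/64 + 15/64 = (l - 3)*(l - 5/4)*(l + 1/4)^2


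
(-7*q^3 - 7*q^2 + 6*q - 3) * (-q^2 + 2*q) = 7*q^5 - 7*q^4 - 20*q^3 + 15*q^2 - 6*q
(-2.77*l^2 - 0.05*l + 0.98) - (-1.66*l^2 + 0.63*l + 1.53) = -1.11*l^2 - 0.68*l - 0.55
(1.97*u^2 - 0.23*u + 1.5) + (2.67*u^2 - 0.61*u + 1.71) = 4.64*u^2 - 0.84*u + 3.21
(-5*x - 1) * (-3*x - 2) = 15*x^2 + 13*x + 2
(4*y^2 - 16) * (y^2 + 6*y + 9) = 4*y^4 + 24*y^3 + 20*y^2 - 96*y - 144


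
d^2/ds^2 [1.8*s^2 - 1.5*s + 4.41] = 3.60000000000000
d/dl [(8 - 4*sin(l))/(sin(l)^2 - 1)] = 4*(sin(l)^2 - 4*sin(l) + 1)/cos(l)^3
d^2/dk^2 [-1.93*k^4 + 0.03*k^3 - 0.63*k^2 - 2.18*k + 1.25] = -23.16*k^2 + 0.18*k - 1.26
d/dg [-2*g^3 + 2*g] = 2 - 6*g^2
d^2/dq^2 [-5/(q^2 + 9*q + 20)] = 10*(q^2 + 9*q - (2*q + 9)^2 + 20)/(q^2 + 9*q + 20)^3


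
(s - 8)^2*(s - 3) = s^3 - 19*s^2 + 112*s - 192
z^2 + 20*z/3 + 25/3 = (z + 5/3)*(z + 5)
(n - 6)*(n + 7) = n^2 + n - 42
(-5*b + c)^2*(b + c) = 25*b^3 + 15*b^2*c - 9*b*c^2 + c^3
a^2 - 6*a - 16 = (a - 8)*(a + 2)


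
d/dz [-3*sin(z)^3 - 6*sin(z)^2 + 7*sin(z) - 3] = (-9*sin(z)^2 - 12*sin(z) + 7)*cos(z)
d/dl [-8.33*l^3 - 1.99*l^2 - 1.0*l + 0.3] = -24.99*l^2 - 3.98*l - 1.0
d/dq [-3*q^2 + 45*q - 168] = 45 - 6*q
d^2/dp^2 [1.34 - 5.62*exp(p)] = -5.62*exp(p)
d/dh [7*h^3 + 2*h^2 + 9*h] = 21*h^2 + 4*h + 9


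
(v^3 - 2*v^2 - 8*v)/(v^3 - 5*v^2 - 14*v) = (v - 4)/(v - 7)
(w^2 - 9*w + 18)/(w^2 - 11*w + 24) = (w - 6)/(w - 8)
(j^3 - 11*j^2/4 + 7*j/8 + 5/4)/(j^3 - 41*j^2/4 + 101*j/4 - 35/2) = (j + 1/2)/(j - 7)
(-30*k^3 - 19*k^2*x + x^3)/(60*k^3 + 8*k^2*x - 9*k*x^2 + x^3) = (3*k + x)/(-6*k + x)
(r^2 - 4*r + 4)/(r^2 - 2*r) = (r - 2)/r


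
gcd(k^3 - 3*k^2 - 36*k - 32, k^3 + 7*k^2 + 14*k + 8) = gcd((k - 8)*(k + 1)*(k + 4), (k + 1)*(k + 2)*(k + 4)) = k^2 + 5*k + 4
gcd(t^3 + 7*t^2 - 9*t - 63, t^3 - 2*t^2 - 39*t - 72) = t + 3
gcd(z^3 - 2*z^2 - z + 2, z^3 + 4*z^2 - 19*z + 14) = z^2 - 3*z + 2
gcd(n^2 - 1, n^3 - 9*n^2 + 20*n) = 1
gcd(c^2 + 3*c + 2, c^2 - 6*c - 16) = c + 2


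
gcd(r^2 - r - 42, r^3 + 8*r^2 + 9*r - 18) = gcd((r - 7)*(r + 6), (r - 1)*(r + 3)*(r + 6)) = r + 6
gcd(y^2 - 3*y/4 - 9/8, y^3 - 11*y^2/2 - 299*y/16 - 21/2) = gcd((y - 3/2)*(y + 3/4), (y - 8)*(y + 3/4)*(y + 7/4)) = y + 3/4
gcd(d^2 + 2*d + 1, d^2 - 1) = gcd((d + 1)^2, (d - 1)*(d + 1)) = d + 1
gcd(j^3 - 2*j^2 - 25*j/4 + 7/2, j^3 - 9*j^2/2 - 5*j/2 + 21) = j^2 - 3*j/2 - 7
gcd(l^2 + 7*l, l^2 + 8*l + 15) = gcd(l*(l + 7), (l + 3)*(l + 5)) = 1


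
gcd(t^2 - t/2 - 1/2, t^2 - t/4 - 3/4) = t - 1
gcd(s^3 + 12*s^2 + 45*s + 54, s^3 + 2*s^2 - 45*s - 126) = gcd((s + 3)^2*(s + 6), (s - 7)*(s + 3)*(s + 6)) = s^2 + 9*s + 18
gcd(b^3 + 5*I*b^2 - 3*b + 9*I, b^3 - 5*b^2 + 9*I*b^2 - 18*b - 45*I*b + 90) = b + 3*I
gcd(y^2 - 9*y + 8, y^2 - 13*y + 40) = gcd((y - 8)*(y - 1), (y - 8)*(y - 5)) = y - 8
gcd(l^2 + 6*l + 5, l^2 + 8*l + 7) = l + 1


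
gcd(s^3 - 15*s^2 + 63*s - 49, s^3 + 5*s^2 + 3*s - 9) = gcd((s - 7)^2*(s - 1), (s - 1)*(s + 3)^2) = s - 1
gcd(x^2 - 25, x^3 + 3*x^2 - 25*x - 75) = x^2 - 25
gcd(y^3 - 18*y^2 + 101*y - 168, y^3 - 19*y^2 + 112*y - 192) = y^2 - 11*y + 24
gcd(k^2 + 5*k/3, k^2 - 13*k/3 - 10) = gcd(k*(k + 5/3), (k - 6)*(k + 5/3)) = k + 5/3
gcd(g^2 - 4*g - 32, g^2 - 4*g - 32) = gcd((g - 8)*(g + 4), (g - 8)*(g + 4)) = g^2 - 4*g - 32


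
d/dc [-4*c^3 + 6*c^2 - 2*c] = -12*c^2 + 12*c - 2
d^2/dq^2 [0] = 0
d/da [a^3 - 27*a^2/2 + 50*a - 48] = 3*a^2 - 27*a + 50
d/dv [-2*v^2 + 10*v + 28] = 10 - 4*v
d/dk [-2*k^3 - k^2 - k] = -6*k^2 - 2*k - 1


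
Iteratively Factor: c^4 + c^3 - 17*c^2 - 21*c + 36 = (c - 4)*(c^3 + 5*c^2 + 3*c - 9) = (c - 4)*(c + 3)*(c^2 + 2*c - 3) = (c - 4)*(c + 3)^2*(c - 1)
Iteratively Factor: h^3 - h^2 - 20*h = (h + 4)*(h^2 - 5*h) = h*(h + 4)*(h - 5)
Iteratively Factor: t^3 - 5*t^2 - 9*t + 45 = (t - 3)*(t^2 - 2*t - 15) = (t - 3)*(t + 3)*(t - 5)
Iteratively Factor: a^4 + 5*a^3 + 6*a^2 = (a)*(a^3 + 5*a^2 + 6*a) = a*(a + 2)*(a^2 + 3*a) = a^2*(a + 2)*(a + 3)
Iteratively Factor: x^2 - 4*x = (x)*(x - 4)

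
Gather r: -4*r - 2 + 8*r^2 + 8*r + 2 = 8*r^2 + 4*r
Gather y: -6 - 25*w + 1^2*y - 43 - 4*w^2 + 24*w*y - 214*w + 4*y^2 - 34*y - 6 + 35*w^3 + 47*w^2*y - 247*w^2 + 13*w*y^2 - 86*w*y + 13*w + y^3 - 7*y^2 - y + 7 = 35*w^3 - 251*w^2 - 226*w + y^3 + y^2*(13*w - 3) + y*(47*w^2 - 62*w - 34) - 48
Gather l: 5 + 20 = 25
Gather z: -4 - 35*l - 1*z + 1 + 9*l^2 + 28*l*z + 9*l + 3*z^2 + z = 9*l^2 + 28*l*z - 26*l + 3*z^2 - 3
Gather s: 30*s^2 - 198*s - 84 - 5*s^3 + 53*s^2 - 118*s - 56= -5*s^3 + 83*s^2 - 316*s - 140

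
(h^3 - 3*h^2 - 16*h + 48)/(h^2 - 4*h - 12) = (-h^3 + 3*h^2 + 16*h - 48)/(-h^2 + 4*h + 12)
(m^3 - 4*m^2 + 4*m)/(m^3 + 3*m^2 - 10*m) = (m - 2)/(m + 5)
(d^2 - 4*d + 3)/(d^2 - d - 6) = (d - 1)/(d + 2)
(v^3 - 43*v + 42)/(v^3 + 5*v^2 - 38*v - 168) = (v - 1)/(v + 4)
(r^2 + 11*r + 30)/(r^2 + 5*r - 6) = (r + 5)/(r - 1)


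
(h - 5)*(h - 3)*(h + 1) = h^3 - 7*h^2 + 7*h + 15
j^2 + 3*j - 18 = (j - 3)*(j + 6)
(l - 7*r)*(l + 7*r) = l^2 - 49*r^2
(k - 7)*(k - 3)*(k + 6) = k^3 - 4*k^2 - 39*k + 126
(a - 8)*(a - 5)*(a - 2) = a^3 - 15*a^2 + 66*a - 80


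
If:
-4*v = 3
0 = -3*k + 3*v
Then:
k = -3/4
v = -3/4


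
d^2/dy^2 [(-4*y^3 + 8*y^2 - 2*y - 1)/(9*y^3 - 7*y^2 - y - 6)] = 22*(36*y^6 - 54*y^5 - 108*y^4 + 320*y^3 - 168*y^2 - 33*y + 31)/(729*y^9 - 1701*y^8 + 1080*y^7 - 1423*y^6 + 2148*y^5 - 579*y^4 + 719*y^3 - 774*y^2 - 108*y - 216)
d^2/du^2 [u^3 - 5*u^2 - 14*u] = 6*u - 10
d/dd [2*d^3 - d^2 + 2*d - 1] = 6*d^2 - 2*d + 2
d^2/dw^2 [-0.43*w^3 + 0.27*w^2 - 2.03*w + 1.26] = 0.54 - 2.58*w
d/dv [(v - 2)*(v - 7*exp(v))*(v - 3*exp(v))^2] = (v - 3*exp(v))*(-2*(v - 2)*(v - 7*exp(v))*(3*exp(v) - 1) - (v - 2)*(v - 3*exp(v))*(7*exp(v) - 1) + (v - 7*exp(v))*(v - 3*exp(v)))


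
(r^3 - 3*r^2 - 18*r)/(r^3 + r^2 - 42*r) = (r + 3)/(r + 7)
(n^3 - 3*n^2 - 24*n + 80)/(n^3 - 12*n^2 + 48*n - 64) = (n + 5)/(n - 4)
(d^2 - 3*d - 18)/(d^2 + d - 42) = (d + 3)/(d + 7)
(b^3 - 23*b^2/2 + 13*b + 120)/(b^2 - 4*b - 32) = (b^2 - 7*b/2 - 15)/(b + 4)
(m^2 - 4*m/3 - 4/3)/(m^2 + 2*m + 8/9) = 3*(m - 2)/(3*m + 4)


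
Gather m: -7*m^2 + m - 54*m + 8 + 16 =-7*m^2 - 53*m + 24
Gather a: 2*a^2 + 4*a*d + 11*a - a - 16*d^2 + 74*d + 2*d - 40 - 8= 2*a^2 + a*(4*d + 10) - 16*d^2 + 76*d - 48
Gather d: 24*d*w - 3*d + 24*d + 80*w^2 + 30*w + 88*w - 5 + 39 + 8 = d*(24*w + 21) + 80*w^2 + 118*w + 42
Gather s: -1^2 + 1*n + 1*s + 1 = n + s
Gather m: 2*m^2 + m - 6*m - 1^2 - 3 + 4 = 2*m^2 - 5*m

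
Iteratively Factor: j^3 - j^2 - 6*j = (j + 2)*(j^2 - 3*j) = (j - 3)*(j + 2)*(j)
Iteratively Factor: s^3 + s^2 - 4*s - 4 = (s - 2)*(s^2 + 3*s + 2) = (s - 2)*(s + 2)*(s + 1)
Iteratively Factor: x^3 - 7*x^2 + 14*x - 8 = (x - 2)*(x^2 - 5*x + 4) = (x - 2)*(x - 1)*(x - 4)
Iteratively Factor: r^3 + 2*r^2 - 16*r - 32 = (r + 4)*(r^2 - 2*r - 8) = (r + 2)*(r + 4)*(r - 4)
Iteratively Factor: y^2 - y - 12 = (y - 4)*(y + 3)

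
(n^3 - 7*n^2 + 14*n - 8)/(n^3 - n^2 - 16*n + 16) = (n - 2)/(n + 4)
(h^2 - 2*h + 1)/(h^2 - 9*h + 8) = (h - 1)/(h - 8)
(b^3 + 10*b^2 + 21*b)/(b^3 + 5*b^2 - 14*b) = (b + 3)/(b - 2)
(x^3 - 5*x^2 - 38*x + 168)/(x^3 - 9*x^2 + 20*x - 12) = (x^3 - 5*x^2 - 38*x + 168)/(x^3 - 9*x^2 + 20*x - 12)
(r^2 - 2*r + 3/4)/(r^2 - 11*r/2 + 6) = (r - 1/2)/(r - 4)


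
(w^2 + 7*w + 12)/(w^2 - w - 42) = (w^2 + 7*w + 12)/(w^2 - w - 42)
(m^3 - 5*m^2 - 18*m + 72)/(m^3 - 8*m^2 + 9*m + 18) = (m + 4)/(m + 1)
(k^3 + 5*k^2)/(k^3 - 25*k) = k/(k - 5)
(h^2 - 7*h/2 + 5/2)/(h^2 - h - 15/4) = 2*(h - 1)/(2*h + 3)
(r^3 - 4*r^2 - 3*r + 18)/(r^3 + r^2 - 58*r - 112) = (r^2 - 6*r + 9)/(r^2 - r - 56)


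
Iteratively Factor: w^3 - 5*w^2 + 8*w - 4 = (w - 2)*(w^2 - 3*w + 2) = (w - 2)^2*(w - 1)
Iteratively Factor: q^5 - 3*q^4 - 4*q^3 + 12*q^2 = (q - 3)*(q^4 - 4*q^2) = (q - 3)*(q - 2)*(q^3 + 2*q^2) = (q - 3)*(q - 2)*(q + 2)*(q^2) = q*(q - 3)*(q - 2)*(q + 2)*(q)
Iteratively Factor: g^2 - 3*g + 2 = (g - 2)*(g - 1)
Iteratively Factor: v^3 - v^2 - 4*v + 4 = (v - 1)*(v^2 - 4) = (v - 2)*(v - 1)*(v + 2)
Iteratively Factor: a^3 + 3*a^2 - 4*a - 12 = (a + 3)*(a^2 - 4) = (a - 2)*(a + 3)*(a + 2)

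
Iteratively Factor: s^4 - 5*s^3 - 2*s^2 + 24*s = (s - 3)*(s^3 - 2*s^2 - 8*s) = (s - 3)*(s + 2)*(s^2 - 4*s) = s*(s - 3)*(s + 2)*(s - 4)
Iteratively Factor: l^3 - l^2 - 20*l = (l - 5)*(l^2 + 4*l) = l*(l - 5)*(l + 4)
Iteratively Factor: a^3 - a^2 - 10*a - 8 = (a - 4)*(a^2 + 3*a + 2) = (a - 4)*(a + 2)*(a + 1)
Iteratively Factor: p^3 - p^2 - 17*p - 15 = (p + 1)*(p^2 - 2*p - 15) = (p + 1)*(p + 3)*(p - 5)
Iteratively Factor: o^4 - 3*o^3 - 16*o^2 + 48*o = (o + 4)*(o^3 - 7*o^2 + 12*o) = (o - 3)*(o + 4)*(o^2 - 4*o) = (o - 4)*(o - 3)*(o + 4)*(o)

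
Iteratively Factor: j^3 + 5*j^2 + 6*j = (j + 3)*(j^2 + 2*j) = j*(j + 3)*(j + 2)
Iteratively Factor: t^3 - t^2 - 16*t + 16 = (t - 1)*(t^2 - 16) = (t - 4)*(t - 1)*(t + 4)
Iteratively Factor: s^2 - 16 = (s + 4)*(s - 4)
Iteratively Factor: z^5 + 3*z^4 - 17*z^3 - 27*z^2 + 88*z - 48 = (z + 4)*(z^4 - z^3 - 13*z^2 + 25*z - 12) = (z - 1)*(z + 4)*(z^3 - 13*z + 12) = (z - 1)^2*(z + 4)*(z^2 + z - 12) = (z - 1)^2*(z + 4)^2*(z - 3)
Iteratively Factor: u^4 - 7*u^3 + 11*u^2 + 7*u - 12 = (u - 1)*(u^3 - 6*u^2 + 5*u + 12) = (u - 3)*(u - 1)*(u^2 - 3*u - 4) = (u - 4)*(u - 3)*(u - 1)*(u + 1)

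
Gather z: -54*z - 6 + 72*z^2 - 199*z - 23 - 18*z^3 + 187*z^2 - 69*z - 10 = -18*z^3 + 259*z^2 - 322*z - 39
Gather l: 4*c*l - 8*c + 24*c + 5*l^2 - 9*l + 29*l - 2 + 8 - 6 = 16*c + 5*l^2 + l*(4*c + 20)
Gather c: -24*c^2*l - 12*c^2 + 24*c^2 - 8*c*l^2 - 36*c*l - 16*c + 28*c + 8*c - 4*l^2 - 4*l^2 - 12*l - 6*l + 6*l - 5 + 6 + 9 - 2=c^2*(12 - 24*l) + c*(-8*l^2 - 36*l + 20) - 8*l^2 - 12*l + 8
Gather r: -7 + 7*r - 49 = 7*r - 56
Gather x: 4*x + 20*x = 24*x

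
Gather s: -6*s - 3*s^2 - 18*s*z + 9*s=-3*s^2 + s*(3 - 18*z)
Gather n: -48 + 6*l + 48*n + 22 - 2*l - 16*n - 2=4*l + 32*n - 28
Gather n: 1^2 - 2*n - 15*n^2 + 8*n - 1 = -15*n^2 + 6*n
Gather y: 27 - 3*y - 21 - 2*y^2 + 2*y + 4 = -2*y^2 - y + 10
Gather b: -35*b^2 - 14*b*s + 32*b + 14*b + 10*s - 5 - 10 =-35*b^2 + b*(46 - 14*s) + 10*s - 15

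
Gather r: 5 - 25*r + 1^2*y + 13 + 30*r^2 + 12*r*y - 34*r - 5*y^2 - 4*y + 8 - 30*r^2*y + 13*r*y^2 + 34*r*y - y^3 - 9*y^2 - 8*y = r^2*(30 - 30*y) + r*(13*y^2 + 46*y - 59) - y^3 - 14*y^2 - 11*y + 26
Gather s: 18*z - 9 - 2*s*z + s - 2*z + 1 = s*(1 - 2*z) + 16*z - 8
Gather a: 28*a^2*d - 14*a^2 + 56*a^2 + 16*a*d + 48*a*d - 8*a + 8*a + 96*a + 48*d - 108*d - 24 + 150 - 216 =a^2*(28*d + 42) + a*(64*d + 96) - 60*d - 90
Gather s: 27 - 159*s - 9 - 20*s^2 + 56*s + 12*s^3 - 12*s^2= 12*s^3 - 32*s^2 - 103*s + 18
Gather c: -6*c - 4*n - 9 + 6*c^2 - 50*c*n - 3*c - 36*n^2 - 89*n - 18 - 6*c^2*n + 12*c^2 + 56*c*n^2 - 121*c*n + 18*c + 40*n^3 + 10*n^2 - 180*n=c^2*(18 - 6*n) + c*(56*n^2 - 171*n + 9) + 40*n^3 - 26*n^2 - 273*n - 27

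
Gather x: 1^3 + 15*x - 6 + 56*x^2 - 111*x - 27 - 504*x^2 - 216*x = -448*x^2 - 312*x - 32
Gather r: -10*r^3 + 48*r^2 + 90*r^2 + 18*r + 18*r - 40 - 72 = -10*r^3 + 138*r^2 + 36*r - 112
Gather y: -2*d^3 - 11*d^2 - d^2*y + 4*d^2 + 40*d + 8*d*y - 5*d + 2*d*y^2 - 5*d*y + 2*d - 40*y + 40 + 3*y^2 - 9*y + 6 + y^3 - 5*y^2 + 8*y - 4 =-2*d^3 - 7*d^2 + 37*d + y^3 + y^2*(2*d - 2) + y*(-d^2 + 3*d - 41) + 42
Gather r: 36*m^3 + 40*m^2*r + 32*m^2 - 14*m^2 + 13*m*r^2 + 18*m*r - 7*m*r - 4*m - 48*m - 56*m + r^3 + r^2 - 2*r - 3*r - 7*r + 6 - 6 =36*m^3 + 18*m^2 - 108*m + r^3 + r^2*(13*m + 1) + r*(40*m^2 + 11*m - 12)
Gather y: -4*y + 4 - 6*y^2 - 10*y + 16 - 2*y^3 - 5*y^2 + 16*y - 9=-2*y^3 - 11*y^2 + 2*y + 11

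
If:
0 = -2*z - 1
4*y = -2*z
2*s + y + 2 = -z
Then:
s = -7/8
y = 1/4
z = -1/2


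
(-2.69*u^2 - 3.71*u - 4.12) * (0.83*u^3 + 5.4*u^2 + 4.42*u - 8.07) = -2.2327*u^5 - 17.6053*u^4 - 35.3434*u^3 - 16.9379*u^2 + 11.7293*u + 33.2484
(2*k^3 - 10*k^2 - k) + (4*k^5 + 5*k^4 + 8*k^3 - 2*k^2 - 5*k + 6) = 4*k^5 + 5*k^4 + 10*k^3 - 12*k^2 - 6*k + 6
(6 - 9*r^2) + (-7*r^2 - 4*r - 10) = -16*r^2 - 4*r - 4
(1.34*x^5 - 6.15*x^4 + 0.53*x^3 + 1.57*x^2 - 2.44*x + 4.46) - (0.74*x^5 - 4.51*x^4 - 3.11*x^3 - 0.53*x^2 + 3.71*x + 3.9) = 0.6*x^5 - 1.64*x^4 + 3.64*x^3 + 2.1*x^2 - 6.15*x + 0.56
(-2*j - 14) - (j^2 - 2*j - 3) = -j^2 - 11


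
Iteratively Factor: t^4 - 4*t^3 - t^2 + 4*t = (t)*(t^3 - 4*t^2 - t + 4) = t*(t + 1)*(t^2 - 5*t + 4) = t*(t - 4)*(t + 1)*(t - 1)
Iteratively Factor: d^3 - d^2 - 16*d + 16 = (d + 4)*(d^2 - 5*d + 4) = (d - 4)*(d + 4)*(d - 1)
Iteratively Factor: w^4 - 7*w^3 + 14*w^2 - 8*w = (w - 4)*(w^3 - 3*w^2 + 2*w) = (w - 4)*(w - 2)*(w^2 - w) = w*(w - 4)*(w - 2)*(w - 1)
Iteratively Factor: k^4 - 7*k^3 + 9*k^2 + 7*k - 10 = (k + 1)*(k^3 - 8*k^2 + 17*k - 10) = (k - 5)*(k + 1)*(k^2 - 3*k + 2) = (k - 5)*(k - 1)*(k + 1)*(k - 2)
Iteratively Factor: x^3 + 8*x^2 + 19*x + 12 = (x + 4)*(x^2 + 4*x + 3) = (x + 3)*(x + 4)*(x + 1)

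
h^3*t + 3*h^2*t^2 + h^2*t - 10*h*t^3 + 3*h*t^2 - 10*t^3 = (h - 2*t)*(h + 5*t)*(h*t + t)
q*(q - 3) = q^2 - 3*q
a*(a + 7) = a^2 + 7*a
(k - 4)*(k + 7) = k^2 + 3*k - 28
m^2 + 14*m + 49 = (m + 7)^2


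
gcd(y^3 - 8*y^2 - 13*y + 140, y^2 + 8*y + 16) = y + 4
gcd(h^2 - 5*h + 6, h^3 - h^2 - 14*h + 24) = h^2 - 5*h + 6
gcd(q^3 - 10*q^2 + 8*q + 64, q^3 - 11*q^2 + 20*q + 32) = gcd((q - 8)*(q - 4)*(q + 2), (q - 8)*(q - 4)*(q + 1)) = q^2 - 12*q + 32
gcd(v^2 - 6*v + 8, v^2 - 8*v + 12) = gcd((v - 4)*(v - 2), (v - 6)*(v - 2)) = v - 2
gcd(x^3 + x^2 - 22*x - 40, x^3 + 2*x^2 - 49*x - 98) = x + 2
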